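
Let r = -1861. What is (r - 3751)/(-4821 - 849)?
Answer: 2806/2835 ≈ 0.98977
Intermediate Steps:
(r - 3751)/(-4821 - 849) = (-1861 - 3751)/(-4821 - 849) = -5612/(-5670) = -5612*(-1/5670) = 2806/2835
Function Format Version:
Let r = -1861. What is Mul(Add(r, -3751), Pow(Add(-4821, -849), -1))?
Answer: Rational(2806, 2835) ≈ 0.98977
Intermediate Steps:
Mul(Add(r, -3751), Pow(Add(-4821, -849), -1)) = Mul(Add(-1861, -3751), Pow(Add(-4821, -849), -1)) = Mul(-5612, Pow(-5670, -1)) = Mul(-5612, Rational(-1, 5670)) = Rational(2806, 2835)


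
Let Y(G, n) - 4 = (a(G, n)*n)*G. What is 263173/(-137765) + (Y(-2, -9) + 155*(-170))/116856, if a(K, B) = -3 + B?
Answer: -5735443003/2683111140 ≈ -2.1376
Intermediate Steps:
Y(G, n) = 4 + G*n*(-3 + n) (Y(G, n) = 4 + ((-3 + n)*n)*G = 4 + (n*(-3 + n))*G = 4 + G*n*(-3 + n))
263173/(-137765) + (Y(-2, -9) + 155*(-170))/116856 = 263173/(-137765) + ((4 - 2*(-9)*(-3 - 9)) + 155*(-170))/116856 = 263173*(-1/137765) + ((4 - 2*(-9)*(-12)) - 26350)*(1/116856) = -263173/137765 + ((4 - 216) - 26350)*(1/116856) = -263173/137765 + (-212 - 26350)*(1/116856) = -263173/137765 - 26562*1/116856 = -263173/137765 - 4427/19476 = -5735443003/2683111140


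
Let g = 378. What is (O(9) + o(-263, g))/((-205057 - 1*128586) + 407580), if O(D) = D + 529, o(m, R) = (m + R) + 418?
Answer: 1071/73937 ≈ 0.014485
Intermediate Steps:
o(m, R) = 418 + R + m (o(m, R) = (R + m) + 418 = 418 + R + m)
O(D) = 529 + D
(O(9) + o(-263, g))/((-205057 - 1*128586) + 407580) = ((529 + 9) + (418 + 378 - 263))/((-205057 - 1*128586) + 407580) = (538 + 533)/((-205057 - 128586) + 407580) = 1071/(-333643 + 407580) = 1071/73937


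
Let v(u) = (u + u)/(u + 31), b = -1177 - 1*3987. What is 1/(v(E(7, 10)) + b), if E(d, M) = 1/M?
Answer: -311/1606002 ≈ -0.00019365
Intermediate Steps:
b = -5164 (b = -1177 - 3987 = -5164)
v(u) = 2*u/(31 + u) (v(u) = (2*u)/(31 + u) = 2*u/(31 + u))
1/(v(E(7, 10)) + b) = 1/(2/(10*(31 + 1/10)) - 5164) = 1/(2*(⅒)/(31 + ⅒) - 5164) = 1/(2*(⅒)/(311/10) - 5164) = 1/(2*(⅒)*(10/311) - 5164) = 1/(2/311 - 5164) = 1/(-1606002/311) = -311/1606002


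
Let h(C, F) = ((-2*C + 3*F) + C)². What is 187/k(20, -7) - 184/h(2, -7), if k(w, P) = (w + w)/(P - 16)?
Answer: -99243/920 ≈ -107.87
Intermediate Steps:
k(w, P) = 2*w/(-16 + P) (k(w, P) = (2*w)/(-16 + P) = 2*w/(-16 + P))
h(C, F) = (-C + 3*F)²
187/k(20, -7) - 184/h(2, -7) = 187/((2*20/(-16 - 7))) - 184/(2 - 3*(-7))² = 187/((2*20/(-23))) - 184/(2 + 21)² = 187/((2*20*(-1/23))) - 184/(23²) = 187/(-40/23) - 184/529 = 187*(-23/40) - 184*1/529 = -4301/40 - 8/23 = -99243/920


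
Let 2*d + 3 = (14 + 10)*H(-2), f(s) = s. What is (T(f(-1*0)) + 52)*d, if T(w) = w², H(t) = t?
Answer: -1326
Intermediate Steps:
d = -51/2 (d = -3/2 + ((14 + 10)*(-2))/2 = -3/2 + (24*(-2))/2 = -3/2 + (½)*(-48) = -3/2 - 24 = -51/2 ≈ -25.500)
(T(f(-1*0)) + 52)*d = ((-1*0)² + 52)*(-51/2) = (0² + 52)*(-51/2) = (0 + 52)*(-51/2) = 52*(-51/2) = -1326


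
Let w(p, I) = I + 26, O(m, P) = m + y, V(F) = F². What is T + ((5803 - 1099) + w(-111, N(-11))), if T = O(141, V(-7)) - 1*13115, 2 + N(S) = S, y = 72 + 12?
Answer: -8173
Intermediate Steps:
y = 84
O(m, P) = 84 + m (O(m, P) = m + 84 = 84 + m)
N(S) = -2 + S
w(p, I) = 26 + I
T = -12890 (T = (84 + 141) - 1*13115 = 225 - 13115 = -12890)
T + ((5803 - 1099) + w(-111, N(-11))) = -12890 + ((5803 - 1099) + (26 + (-2 - 11))) = -12890 + (4704 + (26 - 13)) = -12890 + (4704 + 13) = -12890 + 4717 = -8173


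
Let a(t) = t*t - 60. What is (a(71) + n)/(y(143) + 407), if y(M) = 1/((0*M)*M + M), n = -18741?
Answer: -983840/29101 ≈ -33.808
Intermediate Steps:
a(t) = -60 + t**2 (a(t) = t**2 - 60 = -60 + t**2)
y(M) = 1/M (y(M) = 1/(0*M + M) = 1/(0 + M) = 1/M)
(a(71) + n)/(y(143) + 407) = ((-60 + 71**2) - 18741)/(1/143 + 407) = ((-60 + 5041) - 18741)/(1/143 + 407) = (4981 - 18741)/(58202/143) = -13760*143/58202 = -983840/29101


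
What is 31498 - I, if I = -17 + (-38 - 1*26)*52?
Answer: 34843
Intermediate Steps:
I = -3345 (I = -17 + (-38 - 26)*52 = -17 - 64*52 = -17 - 3328 = -3345)
31498 - I = 31498 - 1*(-3345) = 31498 + 3345 = 34843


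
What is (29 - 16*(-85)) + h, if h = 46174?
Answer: 47563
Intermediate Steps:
(29 - 16*(-85)) + h = (29 - 16*(-85)) + 46174 = (29 + 1360) + 46174 = 1389 + 46174 = 47563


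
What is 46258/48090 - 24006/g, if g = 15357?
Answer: -323191/537495 ≈ -0.60129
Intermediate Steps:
46258/48090 - 24006/g = 46258/48090 - 24006/15357 = 46258*(1/48090) - 24006*1/15357 = 101/105 - 8002/5119 = -323191/537495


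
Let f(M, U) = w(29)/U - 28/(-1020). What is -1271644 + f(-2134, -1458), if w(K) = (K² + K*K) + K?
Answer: -157594982953/123930 ≈ -1.2716e+6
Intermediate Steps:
w(K) = K + 2*K² (w(K) = (K² + K²) + K = 2*K² + K = K + 2*K²)
f(M, U) = 7/255 + 1711/U (f(M, U) = (29*(1 + 2*29))/U - 28/(-1020) = (29*(1 + 58))/U - 28*(-1/1020) = (29*59)/U + 7/255 = 1711/U + 7/255 = 7/255 + 1711/U)
-1271644 + f(-2134, -1458) = -1271644 + (7/255 + 1711/(-1458)) = -1271644 + (7/255 + 1711*(-1/1458)) = -1271644 + (7/255 - 1711/1458) = -1271644 - 142033/123930 = -157594982953/123930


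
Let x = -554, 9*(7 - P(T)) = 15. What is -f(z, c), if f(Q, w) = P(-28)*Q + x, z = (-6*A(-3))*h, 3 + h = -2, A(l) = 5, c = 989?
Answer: -246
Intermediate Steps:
h = -5 (h = -3 - 2 = -5)
z = 150 (z = -6*5*(-5) = -30*(-5) = 150)
P(T) = 16/3 (P(T) = 7 - ⅑*15 = 7 - 5/3 = 16/3)
f(Q, w) = -554 + 16*Q/3 (f(Q, w) = 16*Q/3 - 554 = -554 + 16*Q/3)
-f(z, c) = -(-554 + (16/3)*150) = -(-554 + 800) = -1*246 = -246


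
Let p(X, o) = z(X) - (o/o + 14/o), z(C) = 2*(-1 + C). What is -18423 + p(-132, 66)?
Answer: -616777/33 ≈ -18690.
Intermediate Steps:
z(C) = -2 + 2*C
p(X, o) = -3 - 14/o + 2*X (p(X, o) = (-2 + 2*X) - (o/o + 14/o) = (-2 + 2*X) - (1 + 14/o) = (-2 + 2*X) + (-1 - 14/o) = -3 - 14/o + 2*X)
-18423 + p(-132, 66) = -18423 + (-3 - 14/66 + 2*(-132)) = -18423 + (-3 - 14*1/66 - 264) = -18423 + (-3 - 7/33 - 264) = -18423 - 8818/33 = -616777/33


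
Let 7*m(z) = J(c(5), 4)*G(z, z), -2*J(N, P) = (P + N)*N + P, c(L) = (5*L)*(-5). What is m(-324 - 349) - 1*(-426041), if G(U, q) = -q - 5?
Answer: -2070799/7 ≈ -2.9583e+5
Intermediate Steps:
c(L) = -25*L
G(U, q) = -5 - q
J(N, P) = -P/2 - N*(N + P)/2 (J(N, P) = -((P + N)*N + P)/2 = -((N + P)*N + P)/2 = -(N*(N + P) + P)/2 = -(P + N*(N + P))/2 = -P/2 - N*(N + P)/2)
m(z) = 75645/14 + 15129*z/14 (m(z) = ((-½*4 - (-25*5)²/2 - ½*(-25*5)*4)*(-5 - z))/7 = ((-2 - ½*(-125)² - ½*(-125)*4)*(-5 - z))/7 = ((-2 - ½*15625 + 250)*(-5 - z))/7 = ((-2 - 15625/2 + 250)*(-5 - z))/7 = (-15129*(-5 - z)/2)/7 = (75645/2 + 15129*z/2)/7 = 75645/14 + 15129*z/14)
m(-324 - 349) - 1*(-426041) = (75645/14 + 15129*(-324 - 349)/14) - 1*(-426041) = (75645/14 + (15129/14)*(-673)) + 426041 = (75645/14 - 10181817/14) + 426041 = -5053086/7 + 426041 = -2070799/7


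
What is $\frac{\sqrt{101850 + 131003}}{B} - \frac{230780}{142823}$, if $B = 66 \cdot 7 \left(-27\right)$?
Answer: $- \frac{230780}{142823} - \frac{\sqrt{232853}}{12474} \approx -1.6545$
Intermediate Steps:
$B = -12474$ ($B = 462 \left(-27\right) = -12474$)
$\frac{\sqrt{101850 + 131003}}{B} - \frac{230780}{142823} = \frac{\sqrt{101850 + 131003}}{-12474} - \frac{230780}{142823} = \sqrt{232853} \left(- \frac{1}{12474}\right) - \frac{230780}{142823} = - \frac{\sqrt{232853}}{12474} - \frac{230780}{142823} = - \frac{230780}{142823} - \frac{\sqrt{232853}}{12474}$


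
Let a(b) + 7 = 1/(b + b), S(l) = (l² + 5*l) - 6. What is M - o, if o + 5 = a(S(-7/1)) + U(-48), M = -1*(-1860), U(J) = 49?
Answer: 29167/16 ≈ 1822.9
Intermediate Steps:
S(l) = -6 + l² + 5*l
a(b) = -7 + 1/(2*b) (a(b) = -7 + 1/(b + b) = -7 + 1/(2*b))
M = 1860
o = 593/16 (o = -5 + ((-7 + 1/(2*(-6 + (-7/1)² + 5*(-7/1)))) + 49) = -5 + ((-7 + 1/(2*(-6 + (-7*1)² + 5*(-7*1)))) + 49) = -5 + ((-7 + 1/(2*(-6 + (-7)² + 5*(-7)))) + 49) = -5 + ((-7 + 1/(2*(-6 + 49 - 35))) + 49) = -5 + ((-7 + (½)/8) + 49) = -5 + ((-7 + (½)*(⅛)) + 49) = -5 + ((-7 + 1/16) + 49) = -5 + (-111/16 + 49) = -5 + 673/16 = 593/16 ≈ 37.063)
M - o = 1860 - 1*593/16 = 1860 - 593/16 = 29167/16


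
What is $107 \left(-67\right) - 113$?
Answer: $-7282$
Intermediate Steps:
$107 \left(-67\right) - 113 = -7169 - 113 = -7282$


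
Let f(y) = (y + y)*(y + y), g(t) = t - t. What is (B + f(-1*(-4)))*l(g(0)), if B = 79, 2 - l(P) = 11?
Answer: -1287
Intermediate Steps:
g(t) = 0
l(P) = -9 (l(P) = 2 - 1*11 = 2 - 11 = -9)
f(y) = 4*y² (f(y) = (2*y)*(2*y) = 4*y²)
(B + f(-1*(-4)))*l(g(0)) = (79 + 4*(-1*(-4))²)*(-9) = (79 + 4*4²)*(-9) = (79 + 4*16)*(-9) = (79 + 64)*(-9) = 143*(-9) = -1287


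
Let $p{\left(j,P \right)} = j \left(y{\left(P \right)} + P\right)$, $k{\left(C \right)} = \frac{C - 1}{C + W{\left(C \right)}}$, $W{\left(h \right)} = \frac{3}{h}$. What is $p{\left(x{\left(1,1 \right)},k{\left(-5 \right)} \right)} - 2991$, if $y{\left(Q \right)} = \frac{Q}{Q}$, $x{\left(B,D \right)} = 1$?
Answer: $- \frac{41845}{14} \approx -2988.9$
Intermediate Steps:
$y{\left(Q \right)} = 1$
$k{\left(C \right)} = \frac{-1 + C}{C + \frac{3}{C}}$ ($k{\left(C \right)} = \frac{C - 1}{C + \frac{3}{C}} = \frac{-1 + C}{C + \frac{3}{C}}$)
$p{\left(j,P \right)} = j \left(1 + P\right)$
$p{\left(x{\left(1,1 \right)},k{\left(-5 \right)} \right)} - 2991 = 1 \left(1 - \frac{5 \left(-1 - 5\right)}{3 + \left(-5\right)^{2}}\right) - 2991 = 1 \left(1 - 5 \frac{1}{3 + 25} \left(-6\right)\right) - 2991 = 1 \left(1 - 5 \cdot \frac{1}{28} \left(-6\right)\right) - 2991 = 1 \left(1 - \frac{5}{28} \left(-6\right)\right) - 2991 = 1 \left(1 + \frac{15}{14}\right) - 2991 = 1 \cdot \frac{29}{14} - 2991 = \frac{29}{14} - 2991 = - \frac{41845}{14}$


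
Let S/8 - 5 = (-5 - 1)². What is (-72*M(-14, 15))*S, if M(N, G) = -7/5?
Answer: 165312/5 ≈ 33062.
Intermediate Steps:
M(N, G) = -7/5 (M(N, G) = -7*⅕ = -7/5)
S = 328 (S = 40 + 8*(-5 - 1)² = 40 + 8*(-6)² = 40 + 8*36 = 40 + 288 = 328)
(-72*M(-14, 15))*S = -72*(-7/5)*328 = (504/5)*328 = 165312/5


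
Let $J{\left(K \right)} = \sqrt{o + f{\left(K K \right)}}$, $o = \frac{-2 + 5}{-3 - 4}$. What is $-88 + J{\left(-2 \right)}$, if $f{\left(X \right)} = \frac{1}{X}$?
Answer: $-88 + \frac{i \sqrt{35}}{14} \approx -88.0 + 0.42258 i$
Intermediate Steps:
$o = - \frac{3}{7}$ ($o = \frac{3}{-7} = 3 \left(- \frac{1}{7}\right) = - \frac{3}{7} \approx -0.42857$)
$J{\left(K \right)} = \sqrt{- \frac{3}{7} + \frac{1}{K^{2}}}$ ($J{\left(K \right)} = \sqrt{- \frac{3}{7} + \frac{1}{K K}} = \sqrt{- \frac{3}{7} + \frac{1}{K^{2}}}$)
$-88 + J{\left(-2 \right)} = -88 + \frac{\sqrt{-21 + \frac{49}{4}}}{7} = -88 + \frac{\sqrt{- \frac{35}{4}}}{7} = -88 + \frac{\frac{1}{2} i \sqrt{35}}{7} = -88 + \frac{i \sqrt{35}}{14}$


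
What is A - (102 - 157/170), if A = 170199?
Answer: 28916647/170 ≈ 1.7010e+5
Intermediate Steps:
A - (102 - 157/170) = 170199 - (102 - 157/170) = 170199 - 1*17183/170 = 170199 - 17183/170 = 28916647/170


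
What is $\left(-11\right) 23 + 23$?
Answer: $-230$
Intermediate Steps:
$\left(-11\right) 23 + 23 = -253 + 23 = -230$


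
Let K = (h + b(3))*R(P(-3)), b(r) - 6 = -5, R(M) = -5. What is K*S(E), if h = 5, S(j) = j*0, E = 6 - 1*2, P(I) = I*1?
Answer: 0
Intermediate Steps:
P(I) = I
b(r) = 1 (b(r) = 6 - 5 = 1)
E = 4 (E = 6 - 2 = 4)
S(j) = 0
K = -30 (K = (5 + 1)*(-5) = 6*(-5) = -30)
K*S(E) = -30*0 = 0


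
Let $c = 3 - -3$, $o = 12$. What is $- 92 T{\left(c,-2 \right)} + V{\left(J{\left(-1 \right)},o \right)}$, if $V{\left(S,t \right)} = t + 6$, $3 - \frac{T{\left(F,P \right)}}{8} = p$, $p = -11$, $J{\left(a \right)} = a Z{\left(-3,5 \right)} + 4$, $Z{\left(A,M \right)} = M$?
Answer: $-10286$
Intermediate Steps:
$J{\left(a \right)} = 4 + 5 a$ ($J{\left(a \right)} = a 5 + 4 = 5 a + 4 = 4 + 5 a$)
$c = 6$ ($c = 3 + 3 = 6$)
$T{\left(F,P \right)} = 112$ ($T{\left(F,P \right)} = 24 - -88 = 24 + 88 = 112$)
$V{\left(S,t \right)} = 6 + t$
$- 92 T{\left(c,-2 \right)} + V{\left(J{\left(-1 \right)},o \right)} = \left(-92\right) 112 + \left(6 + 12\right) = -10304 + 18 = -10286$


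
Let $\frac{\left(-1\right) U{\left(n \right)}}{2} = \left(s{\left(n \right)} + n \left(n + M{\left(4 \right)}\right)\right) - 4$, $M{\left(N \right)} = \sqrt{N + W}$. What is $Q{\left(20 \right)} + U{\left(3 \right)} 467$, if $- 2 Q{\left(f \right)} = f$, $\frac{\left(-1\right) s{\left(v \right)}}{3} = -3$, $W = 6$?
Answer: $-13086 - 2802 \sqrt{10} \approx -21947.0$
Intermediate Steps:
$s{\left(v \right)} = 9$ ($s{\left(v \right)} = \left(-3\right) \left(-3\right) = 9$)
$M{\left(N \right)} = \sqrt{6 + N}$ ($M{\left(N \right)} = \sqrt{N + 6} = \sqrt{6 + N}$)
$Q{\left(f \right)} = - \frac{f}{2}$
$U{\left(n \right)} = -10 - 2 n \left(n + \sqrt{10}\right)$ ($U{\left(n \right)} = - 2 \left(\left(9 + n \left(n + \sqrt{6 + 4}\right)\right) - 4\right) = - 2 \left(\left(9 + n \left(n + \sqrt{10}\right)\right) - 4\right) = - 2 \left(5 + n \left(n + \sqrt{10}\right)\right) = -10 - 2 n \left(n + \sqrt{10}\right)$)
$Q{\left(20 \right)} + U{\left(3 \right)} 467 = \left(- \frac{1}{2}\right) 20 + \left(-10 - 2 \cdot 3^{2} - 6 \sqrt{10}\right) 467 = -10 + \left(-10 - 18 - 6 \sqrt{10}\right) 467 = -10 + \left(-28 - 6 \sqrt{10}\right) 467 = -10 - \left(13076 + 2802 \sqrt{10}\right) = -13086 - 2802 \sqrt{10}$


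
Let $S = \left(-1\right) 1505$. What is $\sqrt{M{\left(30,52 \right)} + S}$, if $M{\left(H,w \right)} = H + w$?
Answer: $i \sqrt{1423} \approx 37.723 i$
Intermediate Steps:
$S = -1505$
$\sqrt{M{\left(30,52 \right)} + S} = \sqrt{\left(30 + 52\right) - 1505} = \sqrt{82 - 1505} = \sqrt{-1423} = i \sqrt{1423}$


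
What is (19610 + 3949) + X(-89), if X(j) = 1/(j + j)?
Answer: 4193501/178 ≈ 23559.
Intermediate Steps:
X(j) = 1/(2*j)
(19610 + 3949) + X(-89) = (19610 + 3949) + (½)/(-89) = 23559 + (½)*(-1/89) = 23559 - 1/178 = 4193501/178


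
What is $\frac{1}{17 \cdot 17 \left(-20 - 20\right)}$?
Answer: $- \frac{1}{11560} \approx -8.6505 \cdot 10^{-5}$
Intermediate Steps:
$\frac{1}{17 \cdot 17 \left(-20 - 20\right)} = \frac{1}{289 \left(-20 - 20\right)} = \frac{1}{289 \left(-40\right)} = \frac{1}{-11560} = - \frac{1}{11560}$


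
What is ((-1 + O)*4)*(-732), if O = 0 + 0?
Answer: 2928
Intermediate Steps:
O = 0
((-1 + O)*4)*(-732) = ((-1 + 0)*4)*(-732) = -1*4*(-732) = -4*(-732) = 2928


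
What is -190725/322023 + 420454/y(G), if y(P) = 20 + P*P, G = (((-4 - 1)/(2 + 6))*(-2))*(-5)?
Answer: 722051166649/101437245 ≈ 7118.2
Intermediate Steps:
G = -25/4 (G = (-5/8*(-2))*(-5) = (-5*⅛*(-2))*(-5) = -5/8*(-2)*(-5) = (5/4)*(-5) = -25/4 ≈ -6.2500)
y(P) = 20 + P²
-190725/322023 + 420454/y(G) = -190725/322023 + 420454/(20 + (-25/4)²) = -190725*1/322023 + 420454/(20 + 625/16) = -63575/107341 + 420454/(945/16) = -63575/107341 + 420454*(16/945) = -63575/107341 + 6727264/945 = 722051166649/101437245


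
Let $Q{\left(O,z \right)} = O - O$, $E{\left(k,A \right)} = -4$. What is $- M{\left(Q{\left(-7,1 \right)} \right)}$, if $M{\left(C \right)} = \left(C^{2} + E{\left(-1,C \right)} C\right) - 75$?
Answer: $75$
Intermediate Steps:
$Q{\left(O,z \right)} = 0$
$M{\left(C \right)} = -75 + C^{2} - 4 C$ ($M{\left(C \right)} = \left(C^{2} - 4 C\right) - 75 = -75 + C^{2} - 4 C$)
$- M{\left(Q{\left(-7,1 \right)} \right)} = - (-75 + 0^{2} - 0) = - (-75 + 0 + 0) = \left(-1\right) \left(-75\right) = 75$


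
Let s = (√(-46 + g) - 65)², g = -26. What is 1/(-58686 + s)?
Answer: I/(-54533*I + 780*√2) ≈ -1.833e-5 + 3.7078e-7*I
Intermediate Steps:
s = (-65 + 6*I*√2)² (s = (√(-46 - 26) - 65)² = (√(-72) - 65)² = (6*I*√2 - 65)² = (-65 + 6*I*√2)² ≈ 4153.0 - 1103.1*I)
1/(-58686 + s) = 1/(-58686 + (4153 - 780*I*√2)) = 1/(-54533 - 780*I*√2)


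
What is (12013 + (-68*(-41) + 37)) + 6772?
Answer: 21610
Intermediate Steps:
(12013 + (-68*(-41) + 37)) + 6772 = (12013 + (2788 + 37)) + 6772 = (12013 + 2825) + 6772 = 14838 + 6772 = 21610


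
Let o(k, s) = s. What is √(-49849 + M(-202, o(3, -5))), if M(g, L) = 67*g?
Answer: I*√63383 ≈ 251.76*I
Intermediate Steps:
√(-49849 + M(-202, o(3, -5))) = √(-49849 + 67*(-202)) = √(-49849 - 13534) = √(-63383) = I*√63383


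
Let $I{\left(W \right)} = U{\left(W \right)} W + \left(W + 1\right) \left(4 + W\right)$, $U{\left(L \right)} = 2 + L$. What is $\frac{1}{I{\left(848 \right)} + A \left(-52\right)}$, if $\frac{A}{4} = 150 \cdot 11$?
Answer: $\frac{1}{1100948} \approx 9.0831 \cdot 10^{-7}$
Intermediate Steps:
$A = 6600$ ($A = 4 \cdot 150 \cdot 11 = 4 \cdot 1650 = 6600$)
$I{\left(W \right)} = W \left(2 + W\right) + \left(1 + W\right) \left(4 + W\right)$ ($I{\left(W \right)} = \left(2 + W\right) W + \left(W + 1\right) \left(4 + W\right) = W \left(2 + W\right) + \left(1 + W\right) \left(4 + W\right)$)
$\frac{1}{I{\left(848 \right)} + A \left(-52\right)} = \frac{1}{\left(4 + 2 \cdot 848^{2} + 7 \cdot 848\right) + 6600 \left(-52\right)} = \frac{1}{\left(4 + 2 \cdot 719104 + 5936\right) - 343200} = \frac{1}{\left(4 + 1438208 + 5936\right) - 343200} = \frac{1}{1444148 - 343200} = \frac{1}{1100948}$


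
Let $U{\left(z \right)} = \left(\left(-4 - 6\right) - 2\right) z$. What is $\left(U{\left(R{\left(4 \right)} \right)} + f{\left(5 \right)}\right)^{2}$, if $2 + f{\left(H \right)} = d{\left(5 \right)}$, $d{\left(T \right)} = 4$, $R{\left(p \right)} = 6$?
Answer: $4900$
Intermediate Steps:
$U{\left(z \right)} = - 12 z$ ($U{\left(z \right)} = \left(\left(-4 - 6\right) - 2\right) z = \left(-10 - 2\right) z = - 12 z$)
$f{\left(H \right)} = 2$ ($f{\left(H \right)} = -2 + 4 = 2$)
$\left(U{\left(R{\left(4 \right)} \right)} + f{\left(5 \right)}\right)^{2} = \left(\left(-12\right) 6 + 2\right)^{2} = \left(-72 + 2\right)^{2} = \left(-70\right)^{2} = 4900$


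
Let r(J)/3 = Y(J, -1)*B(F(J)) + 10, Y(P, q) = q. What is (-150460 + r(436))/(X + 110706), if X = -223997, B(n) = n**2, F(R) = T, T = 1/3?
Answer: 451291/339873 ≈ 1.3278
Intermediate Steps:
T = 1/3 ≈ 0.33333
F(R) = 1/3
r(J) = 89/3 (r(J) = 3*(-(1/3)**2 + 10) = 3*(-1*1/9 + 10) = 3*(-1/9 + 10) = 3*(89/9) = 89/3)
(-150460 + r(436))/(X + 110706) = (-150460 + 89/3)/(-223997 + 110706) = -451291/3/(-113291) = -451291/3*(-1/113291) = 451291/339873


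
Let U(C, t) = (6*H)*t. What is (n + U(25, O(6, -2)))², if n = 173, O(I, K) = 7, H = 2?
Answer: 66049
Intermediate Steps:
U(C, t) = 12*t (U(C, t) = (6*2)*t = 12*t)
(n + U(25, O(6, -2)))² = (173 + 12*7)² = (173 + 84)² = 257² = 66049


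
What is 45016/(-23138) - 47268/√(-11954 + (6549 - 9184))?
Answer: -22508/11569 + 15756*I*√1621/1621 ≈ -1.9455 + 391.34*I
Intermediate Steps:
45016/(-23138) - 47268/√(-11954 + (6549 - 9184)) = 45016*(-1/23138) - 47268/√(-11954 - 2635) = -22508/11569 - 47268*(-I*√1621/4863) = -22508/11569 - (-15756)*I*√1621/1621 = -22508/11569 + 15756*I*√1621/1621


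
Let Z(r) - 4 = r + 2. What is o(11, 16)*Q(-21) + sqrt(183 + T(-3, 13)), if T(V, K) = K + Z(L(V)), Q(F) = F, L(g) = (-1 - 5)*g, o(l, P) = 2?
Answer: -42 + 2*sqrt(55) ≈ -27.168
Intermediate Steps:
L(g) = -6*g
Z(r) = 6 + r (Z(r) = 4 + (r + 2) = 4 + (2 + r) = 6 + r)
T(V, K) = 6 + K - 6*V (T(V, K) = K + (6 - 6*V) = 6 + K - 6*V)
o(11, 16)*Q(-21) + sqrt(183 + T(-3, 13)) = 2*(-21) + sqrt(183 + (6 + 13 - 6*(-3))) = -42 + sqrt(183 + (6 + 13 + 18)) = -42 + sqrt(183 + 37) = -42 + sqrt(220) = -42 + 2*sqrt(55)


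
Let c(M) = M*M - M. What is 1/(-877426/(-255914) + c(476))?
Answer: 127957/28931516413 ≈ 4.4228e-6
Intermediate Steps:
c(M) = M² - M
1/(-877426/(-255914) + c(476)) = 1/(-877426/(-255914) + 476*(-1 + 476)) = 1/(-877426*(-1/255914) + 476*475) = 1/(438713/127957 + 226100) = 1/(28931516413/127957) = 127957/28931516413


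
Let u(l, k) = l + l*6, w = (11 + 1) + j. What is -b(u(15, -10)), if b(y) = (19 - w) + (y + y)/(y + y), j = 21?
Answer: 13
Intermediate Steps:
w = 33 (w = (11 + 1) + 21 = 12 + 21 = 33)
u(l, k) = 7*l (u(l, k) = l + 6*l = 7*l)
b(y) = -13 (b(y) = (19 - 1*33) + (y + y)/(y + y) = (19 - 33) + (2*y)/((2*y)) = -14 + (2*y)*(1/(2*y)) = -14 + 1 = -13)
-b(u(15, -10)) = -1*(-13) = 13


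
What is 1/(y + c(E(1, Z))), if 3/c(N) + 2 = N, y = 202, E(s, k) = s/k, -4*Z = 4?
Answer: 1/201 ≈ 0.0049751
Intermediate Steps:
Z = -1 (Z = -1/4*4 = -1)
c(N) = 3/(-2 + N)
1/(y + c(E(1, Z))) = 1/(202 + 3/(-2 + 1/(-1))) = 1/(202 + 3/(-2 + 1*(-1))) = 1/(202 + 3/(-2 - 1)) = 1/(202 + 3/(-3)) = 1/(202 + 3*(-1/3)) = 1/(202 - 1) = 1/201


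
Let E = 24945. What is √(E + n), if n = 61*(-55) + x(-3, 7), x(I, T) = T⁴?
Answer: √23991 ≈ 154.89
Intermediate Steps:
n = -954 (n = 61*(-55) + 7⁴ = -3355 + 2401 = -954)
√(E + n) = √(24945 - 954) = √23991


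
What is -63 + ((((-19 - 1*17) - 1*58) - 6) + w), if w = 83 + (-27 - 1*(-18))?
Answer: -89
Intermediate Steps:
w = 74 (w = 83 + (-27 + 18) = 83 - 9 = 74)
-63 + ((((-19 - 1*17) - 1*58) - 6) + w) = -63 + ((((-19 - 1*17) - 1*58) - 6) + 74) = -63 + ((((-19 - 17) - 58) - 6) + 74) = -63 + (((-36 - 58) - 6) + 74) = -63 + ((-94 - 6) + 74) = -63 + (-100 + 74) = -63 - 26 = -89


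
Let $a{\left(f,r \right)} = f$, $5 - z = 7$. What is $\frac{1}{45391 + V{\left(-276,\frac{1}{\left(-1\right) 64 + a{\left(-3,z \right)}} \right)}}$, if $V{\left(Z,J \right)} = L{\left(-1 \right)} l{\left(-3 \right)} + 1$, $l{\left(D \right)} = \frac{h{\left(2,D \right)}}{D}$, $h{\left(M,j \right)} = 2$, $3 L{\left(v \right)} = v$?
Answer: $\frac{9}{408530} \approx 2.203 \cdot 10^{-5}$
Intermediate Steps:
$z = -2$ ($z = 5 - 7 = -2$)
$L{\left(v \right)} = \frac{v}{3}$
$l{\left(D \right)} = \frac{2}{D}$
$V{\left(Z,J \right)} = \frac{11}{9}$ ($V{\left(Z,J \right)} = \frac{1}{3} \left(-1\right) \frac{2}{-3} + 1 = - \frac{2 \left(- \frac{1}{3}\right)}{3} + 1 = \left(- \frac{1}{3}\right) \left(- \frac{2}{3}\right) + 1 = \frac{2}{9} + 1 = \frac{11}{9}$)
$\frac{1}{45391 + V{\left(-276,\frac{1}{\left(-1\right) 64 + a{\left(-3,z \right)}} \right)}} = \frac{1}{45391 + \frac{11}{9}} = \frac{1}{\frac{408530}{9}} = \frac{9}{408530}$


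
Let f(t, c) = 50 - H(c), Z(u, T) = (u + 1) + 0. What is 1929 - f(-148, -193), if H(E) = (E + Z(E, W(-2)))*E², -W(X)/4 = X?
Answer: -14338986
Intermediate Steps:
W(X) = -4*X
Z(u, T) = 1 + u (Z(u, T) = (1 + u) + 0 = 1 + u)
H(E) = E²*(1 + 2*E) (H(E) = (E + (1 + E))*E² = (1 + 2*E)*E² = E²*(1 + 2*E))
f(t, c) = 50 - c²*(1 + 2*c)
1929 - f(-148, -193) = 1929 - (50 - 1*(-193)² - 2*(-193)³) = 1929 - (50 - 1*37249 - 2*(-7189057)) = 1929 - (50 - 37249 + 14378114) = 1929 - 1*14340915 = 1929 - 14340915 = -14338986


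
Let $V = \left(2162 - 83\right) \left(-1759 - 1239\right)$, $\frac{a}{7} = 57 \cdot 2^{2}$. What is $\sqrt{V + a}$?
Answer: $i \sqrt{6231246} \approx 2496.2 i$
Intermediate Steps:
$a = 1596$ ($a = 7 \cdot 57 \cdot 2^{2} = 7 \cdot 57 \cdot 4 = 7 \cdot 228 = 1596$)
$V = -6232842$ ($V = 2079 \left(-2998\right) = -6232842$)
$\sqrt{V + a} = \sqrt{-6232842 + 1596} = \sqrt{-6231246} = i \sqrt{6231246}$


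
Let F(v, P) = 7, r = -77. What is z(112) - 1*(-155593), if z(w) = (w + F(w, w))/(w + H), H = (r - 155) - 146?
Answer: 5912517/38 ≈ 1.5559e+5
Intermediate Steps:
H = -378 (H = (-77 - 155) - 146 = -232 - 146 = -378)
z(w) = (7 + w)/(-378 + w) (z(w) = (w + 7)/(w - 378) = (7 + w)/(-378 + w))
z(112) - 1*(-155593) = (7 + 112)/(-378 + 112) - 1*(-155593) = 119/(-266) + 155593 = -1/266*119 + 155593 = -17/38 + 155593 = 5912517/38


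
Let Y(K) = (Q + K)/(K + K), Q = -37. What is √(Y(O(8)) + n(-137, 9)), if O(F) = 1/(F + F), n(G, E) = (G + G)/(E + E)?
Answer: I*√11186/6 ≈ 17.627*I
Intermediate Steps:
n(G, E) = G/E (n(G, E) = (2*G)/((2*E)) = (2*G)*(1/(2*E)) = G/E)
O(F) = 1/(2*F)
Y(K) = (-37 + K)/(2*K) (Y(K) = (-37 + K)/(K + K) = (-37 + K)/((2*K)) = (-37 + K)*(1/(2*K)) = (-37 + K)/(2*K))
√(Y(O(8)) + n(-137, 9)) = √((-37 + (½)/8)/(2*(((½)/8))) - 137/9) = √((-37 + (½)*(⅛))/(2*(((½)*(⅛)))) - 137*⅑) = √((-37 + 1/16)/(2*(1/16)) - 137/9) = √((½)*16*(-591/16) - 137/9) = √(-591/2 - 137/9) = √(-5593/18) = I*√11186/6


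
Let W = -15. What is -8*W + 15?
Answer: 135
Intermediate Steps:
-8*W + 15 = -8*(-15) + 15 = 120 + 15 = 135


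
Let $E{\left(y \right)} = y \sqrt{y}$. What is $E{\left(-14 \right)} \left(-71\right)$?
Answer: $994 i \sqrt{14} \approx 3719.2 i$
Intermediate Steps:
$E{\left(y \right)} = y^{\frac{3}{2}}$
$E{\left(-14 \right)} \left(-71\right) = \left(-14\right)^{\frac{3}{2}} \left(-71\right) = - 14 i \sqrt{14} \left(-71\right) = 994 i \sqrt{14}$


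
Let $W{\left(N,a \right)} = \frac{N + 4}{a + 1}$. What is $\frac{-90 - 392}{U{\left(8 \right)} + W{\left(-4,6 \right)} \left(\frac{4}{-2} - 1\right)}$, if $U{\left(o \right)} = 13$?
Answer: $- \frac{482}{13} \approx -37.077$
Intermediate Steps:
$W{\left(N,a \right)} = \frac{4 + N}{1 + a}$
$\frac{-90 - 392}{U{\left(8 \right)} + W{\left(-4,6 \right)} \left(\frac{4}{-2} - 1\right)} = \frac{-90 - 392}{13 + \frac{4 - 4}{1 + 6} \left(\frac{4}{-2} - 1\right)} = - \frac{482}{13 + \frac{1}{7} \cdot 0 \left(4 \left(- \frac{1}{2}\right) - 1\right)} = - \frac{482}{13 + \frac{1}{7} \cdot 0 \left(-2 - 1\right)} = - \frac{482}{13 + 0 \left(-3\right)} = - \frac{482}{13 + 0} = - \frac{482}{13}$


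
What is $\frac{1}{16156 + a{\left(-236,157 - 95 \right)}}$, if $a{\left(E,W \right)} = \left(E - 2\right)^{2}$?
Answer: $\frac{1}{72800} \approx 1.3736 \cdot 10^{-5}$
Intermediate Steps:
$a{\left(E,W \right)} = \left(-2 + E\right)^{2}$
$\frac{1}{16156 + a{\left(-236,157 - 95 \right)}} = \frac{1}{16156 + \left(-2 - 236\right)^{2}} = \frac{1}{16156 + \left(-238\right)^{2}} = \frac{1}{16156 + 56644} = \frac{1}{72800}$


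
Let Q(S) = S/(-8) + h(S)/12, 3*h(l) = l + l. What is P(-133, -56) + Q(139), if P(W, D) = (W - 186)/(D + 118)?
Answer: -33029/2232 ≈ -14.798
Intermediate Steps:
h(l) = 2*l/3 (h(l) = (l + l)/3 = (2*l)/3 = 2*l/3)
Q(S) = -5*S/72 (Q(S) = S/(-8) + (2*S/3)/12 = S*(-1/8) + (2*S/3)*(1/12) = -S/8 + S/18 = -5*S/72)
P(W, D) = (-186 + W)/(118 + D)
P(-133, -56) + Q(139) = (-186 - 133)/(118 - 56) - 5/72*139 = -319/62 - 695/72 = -33029/2232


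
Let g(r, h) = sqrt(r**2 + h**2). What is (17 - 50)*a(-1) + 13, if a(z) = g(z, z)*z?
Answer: 13 + 33*sqrt(2) ≈ 59.669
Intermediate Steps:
g(r, h) = sqrt(h**2 + r**2)
a(z) = z*sqrt(2)*sqrt(z**2) (a(z) = sqrt(z**2 + z**2)*z = sqrt(2*z**2)*z = (sqrt(2)*sqrt(z**2))*z = z*sqrt(2)*sqrt(z**2))
(17 - 50)*a(-1) + 13 = (17 - 50)*(-sqrt(2)*sqrt((-1)**2)) + 13 = -(-33)*sqrt(2)*sqrt(1) + 13 = -(-33)*sqrt(2) + 13 = 33*sqrt(2) + 13 = 13 + 33*sqrt(2)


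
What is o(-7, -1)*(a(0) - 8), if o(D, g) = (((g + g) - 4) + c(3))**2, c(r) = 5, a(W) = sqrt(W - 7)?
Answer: -8 + I*sqrt(7) ≈ -8.0 + 2.6458*I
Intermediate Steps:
a(W) = sqrt(-7 + W)
o(D, g) = (1 + 2*g)**2 (o(D, g) = (((g + g) - 4) + 5)**2 = ((2*g - 4) + 5)**2 = ((-4 + 2*g) + 5)**2 = (1 + 2*g)**2)
o(-7, -1)*(a(0) - 8) = (1 + 2*(-1))**2*(sqrt(-7 + 0) - 8) = (1 - 2)**2*(sqrt(-7) - 8) = (-1)**2*(I*sqrt(7) - 8) = 1*(-8 + I*sqrt(7)) = -8 + I*sqrt(7)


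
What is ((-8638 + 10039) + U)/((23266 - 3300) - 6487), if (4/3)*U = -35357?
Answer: -33489/17972 ≈ -1.8634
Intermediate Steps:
U = -106071/4 (U = (¾)*(-35357) = -106071/4 ≈ -26518.)
((-8638 + 10039) + U)/((23266 - 3300) - 6487) = ((-8638 + 10039) - 106071/4)/((23266 - 3300) - 6487) = (1401 - 106071/4)/(19966 - 6487) = -100467/4/13479 = -100467/4*1/13479 = -33489/17972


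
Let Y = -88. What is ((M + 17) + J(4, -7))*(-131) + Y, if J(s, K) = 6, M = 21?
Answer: -5852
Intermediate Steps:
((M + 17) + J(4, -7))*(-131) + Y = ((21 + 17) + 6)*(-131) - 88 = (38 + 6)*(-131) - 88 = 44*(-131) - 88 = -5764 - 88 = -5852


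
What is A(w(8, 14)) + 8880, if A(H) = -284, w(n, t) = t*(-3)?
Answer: 8596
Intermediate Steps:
w(n, t) = -3*t
A(w(8, 14)) + 8880 = -284 + 8880 = 8596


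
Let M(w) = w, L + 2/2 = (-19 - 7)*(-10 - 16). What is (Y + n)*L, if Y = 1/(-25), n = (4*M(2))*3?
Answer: 16173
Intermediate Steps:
L = 675 (L = -1 + (-19 - 7)*(-10 - 16) = -1 - 26*(-26) = -1 + 676 = 675)
n = 24 (n = (4*2)*3 = 8*3 = 24)
Y = -1/25 ≈ -0.040000
(Y + n)*L = (-1/25 + 24)*675 = (599/25)*675 = 16173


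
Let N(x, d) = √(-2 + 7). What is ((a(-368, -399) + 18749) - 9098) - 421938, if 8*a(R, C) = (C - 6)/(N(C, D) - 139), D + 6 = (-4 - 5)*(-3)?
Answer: -63709829241/154528 + 405*√5/154528 ≈ -4.1229e+5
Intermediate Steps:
D = 21 (D = -6 + (-4 - 5)*(-3) = -6 - 9*(-3) = -6 + 27 = 21)
N(x, d) = √5
a(R, C) = (-6 + C)/(8*(-139 + √5)) (a(R, C) = ((C - 6)/(√5 - 139))/8 = ((-6 + C)/(-139 + √5))/8 = (-6 + C)/(8*(-139 + √5)))
((a(-368, -399) + 18749) - 9098) - 421938 = ((-(-6 - 399)/(8*(139 - √5)) + 18749) - 9098) - 421938 = ((-⅛*(-405)/(139 - √5) + 18749) - 9098) - 421938 = ((405/(8*(139 - √5)) + 18749) - 9098) - 421938 = ((18749 + 405/(8*(139 - √5))) - 9098) - 421938 = (9651 + 405/(8*(139 - √5))) - 421938 = -412287 + 405/(8*(139 - √5))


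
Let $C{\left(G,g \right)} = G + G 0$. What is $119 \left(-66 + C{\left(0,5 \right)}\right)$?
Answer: $-7854$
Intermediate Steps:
$C{\left(G,g \right)} = G$ ($C{\left(G,g \right)} = G + 0 = G$)
$119 \left(-66 + C{\left(0,5 \right)}\right) = 119 \left(-66 + 0\right) = 119 \left(-66\right) = -7854$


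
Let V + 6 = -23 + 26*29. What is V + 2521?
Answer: 3246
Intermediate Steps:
V = 725 (V = -6 + (-23 + 26*29) = -6 + (-23 + 754) = -6 + 731 = 725)
V + 2521 = 725 + 2521 = 3246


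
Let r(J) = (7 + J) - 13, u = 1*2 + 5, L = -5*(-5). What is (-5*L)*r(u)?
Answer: -125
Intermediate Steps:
L = 25
u = 7 (u = 2 + 5 = 7)
r(J) = -6 + J
(-5*L)*r(u) = (-5*25)*(-6 + 7) = -125*1 = -125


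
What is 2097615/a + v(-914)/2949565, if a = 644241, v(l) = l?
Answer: 158627255159/48723864235 ≈ 3.2556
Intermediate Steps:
2097615/a + v(-914)/2949565 = 2097615/644241 - 914/2949565 = 2097615*(1/644241) - 914*1/2949565 = 53785/16519 - 914/2949565 = 158627255159/48723864235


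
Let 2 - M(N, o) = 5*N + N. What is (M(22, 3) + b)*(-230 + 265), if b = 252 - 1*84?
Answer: 1330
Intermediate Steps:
M(N, o) = 2 - 6*N (M(N, o) = 2 - (5*N + N) = 2 - 6*N)
b = 168 (b = 252 - 84 = 168)
(M(22, 3) + b)*(-230 + 265) = ((2 - 6*22) + 168)*(-230 + 265) = ((2 - 132) + 168)*35 = (-130 + 168)*35 = 38*35 = 1330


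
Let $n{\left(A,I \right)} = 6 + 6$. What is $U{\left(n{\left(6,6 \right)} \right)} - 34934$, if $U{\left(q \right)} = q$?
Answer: $-34922$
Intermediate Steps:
$n{\left(A,I \right)} = 12$
$U{\left(n{\left(6,6 \right)} \right)} - 34934 = 12 - 34934 = -34922$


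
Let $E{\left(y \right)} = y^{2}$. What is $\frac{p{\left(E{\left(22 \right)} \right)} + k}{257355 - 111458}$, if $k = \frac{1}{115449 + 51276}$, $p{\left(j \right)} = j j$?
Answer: $\frac{39056331601}{24324677325} \approx 1.6056$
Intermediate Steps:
$p{\left(j \right)} = j^{2}$
$k = \frac{1}{166725} \approx 5.9979 \cdot 10^{-6}$
$\frac{p{\left(E{\left(22 \right)} \right)} + k}{257355 - 111458} = \frac{\left(22^{2}\right)^{2} + \frac{1}{166725}}{257355 - 111458} = \frac{484^{2} + \frac{1}{166725}}{145897} = \left(234256 + \frac{1}{166725}\right) \frac{1}{145897} = \frac{39056331601}{166725} \cdot \frac{1}{145897} = \frac{39056331601}{24324677325}$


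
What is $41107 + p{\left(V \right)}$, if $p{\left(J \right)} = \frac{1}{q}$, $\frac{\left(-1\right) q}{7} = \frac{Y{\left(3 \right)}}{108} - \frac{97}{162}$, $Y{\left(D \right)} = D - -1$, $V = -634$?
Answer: $\frac{26185321}{637} \approx 41107.0$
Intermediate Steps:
$Y{\left(D \right)} = 1 + D$ ($Y{\left(D \right)} = D + 1 = 1 + D$)
$q = \frac{637}{162}$ ($q = - 7 \left(\frac{1 + 3}{108} - \frac{97}{162}\right) = - 7 \left(4 \cdot \frac{1}{108} - \frac{97}{162}\right) = - 7 \left(\frac{1}{27} - \frac{97}{162}\right) = \left(-7\right) \left(- \frac{91}{162}\right) = \frac{637}{162} \approx 3.9321$)
$p{\left(J \right)} = \frac{162}{637}$ ($p{\left(J \right)} = \frac{1}{\frac{637}{162}} = \frac{162}{637}$)
$41107 + p{\left(V \right)} = 41107 + \frac{162}{637} = \frac{26185321}{637}$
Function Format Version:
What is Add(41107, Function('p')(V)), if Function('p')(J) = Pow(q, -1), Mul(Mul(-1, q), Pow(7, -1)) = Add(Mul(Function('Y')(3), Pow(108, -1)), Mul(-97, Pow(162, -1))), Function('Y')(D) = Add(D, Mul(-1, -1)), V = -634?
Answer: Rational(26185321, 637) ≈ 41107.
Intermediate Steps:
Function('Y')(D) = Add(1, D) (Function('Y')(D) = Add(D, 1) = Add(1, D))
q = Rational(637, 162) (q = Mul(-7, Add(Mul(Add(1, 3), Pow(108, -1)), Mul(-97, Pow(162, -1)))) = Mul(-7, Add(Mul(4, Rational(1, 108)), Mul(-97, Rational(1, 162)))) = Mul(-7, Add(Rational(1, 27), Rational(-97, 162))) = Mul(-7, Rational(-91, 162)) = Rational(637, 162) ≈ 3.9321)
Function('p')(J) = Rational(162, 637) (Function('p')(J) = Pow(Rational(637, 162), -1) = Rational(162, 637))
Add(41107, Function('p')(V)) = Add(41107, Rational(162, 637)) = Rational(26185321, 637)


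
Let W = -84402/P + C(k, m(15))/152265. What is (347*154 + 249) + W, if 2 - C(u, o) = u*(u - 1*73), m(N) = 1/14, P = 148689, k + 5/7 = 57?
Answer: 2205849295996627/41087644395 ≈ 53686.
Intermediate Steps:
k = 394/7 (k = -5/7 + 57 = 394/7 ≈ 56.286)
m(N) = 1/14
C(u, o) = 2 - u*(-73 + u) (C(u, o) = 2 - u*(u - 1*73) = 2 - u*(u - 73) = 2 - u*(-73 + u))
W = -23068637738/41087644395 (W = -84402/148689 + (2 - (394/7)² + 73*(394/7))/152265 = -84402*1/148689 + (2 - 1*155236/49 + 28762/7)*(1/152265) = -3126/5507 + (2 - 155236/49 + 28762/7)*(1/152265) = -3126/5507 + (46196/49)*(1/152265) = -3126/5507 + 46196/7460985 = -23068637738/41087644395 ≈ -0.56145)
(347*154 + 249) + W = (347*154 + 249) - 23068637738/41087644395 = (53438 + 249) - 23068637738/41087644395 = 53687 - 23068637738/41087644395 = 2205849295996627/41087644395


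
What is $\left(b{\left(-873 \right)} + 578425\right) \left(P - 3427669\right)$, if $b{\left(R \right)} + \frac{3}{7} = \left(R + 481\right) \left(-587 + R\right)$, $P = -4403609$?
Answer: $-9011800645848$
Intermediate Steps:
$b{\left(R \right)} = - \frac{3}{7} + \left(-587 + R\right) \left(481 + R\right)$ ($b{\left(R \right)} = - \frac{3}{7} + \left(R + 481\right) \left(-587 + R\right) = - \frac{3}{7} + \left(481 + R\right) \left(-587 + R\right) = - \frac{3}{7} + \left(-587 + R\right) \left(481 + R\right)$)
$\left(b{\left(-873 \right)} + 578425\right) \left(P - 3427669\right) = \left(\left(- \frac{1976432}{7} + \left(-873\right)^{2} - -92538\right) + 578425\right) \left(-4403609 - 3427669\right) = \left(\left(- \frac{1976432}{7} + 762129 + 92538\right) + 578425\right) \left(-7831278\right) = \left(\frac{4006237}{7} + 578425\right) \left(-7831278\right) = \frac{8055212}{7} \left(-7831278\right) = -9011800645848$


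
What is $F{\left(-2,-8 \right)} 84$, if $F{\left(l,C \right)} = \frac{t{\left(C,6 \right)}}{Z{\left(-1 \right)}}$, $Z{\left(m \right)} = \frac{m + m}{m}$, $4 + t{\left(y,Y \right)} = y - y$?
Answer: $-168$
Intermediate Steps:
$t{\left(y,Y \right)} = -4$ ($t{\left(y,Y \right)} = -4 + \left(y - y\right) = -4 + 0 = -4$)
$Z{\left(m \right)} = 2$ ($Z{\left(m \right)} = \frac{2 m}{m} = 2$)
$F{\left(l,C \right)} = -2$ ($F{\left(l,C \right)} = - \frac{4}{2} = \left(-4\right) \frac{1}{2} = -2$)
$F{\left(-2,-8 \right)} 84 = \left(-2\right) 84 = -168$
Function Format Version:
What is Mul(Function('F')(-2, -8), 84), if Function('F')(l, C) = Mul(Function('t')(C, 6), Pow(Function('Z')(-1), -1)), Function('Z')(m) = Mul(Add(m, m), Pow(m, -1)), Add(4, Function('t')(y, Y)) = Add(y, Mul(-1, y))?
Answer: -168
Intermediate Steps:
Function('t')(y, Y) = -4 (Function('t')(y, Y) = Add(-4, Add(y, Mul(-1, y))) = Add(-4, 0) = -4)
Function('Z')(m) = 2 (Function('Z')(m) = Mul(Mul(2, m), Pow(m, -1)) = 2)
Function('F')(l, C) = -2 (Function('F')(l, C) = Mul(-4, Pow(2, -1)) = Mul(-4, Rational(1, 2)) = -2)
Mul(Function('F')(-2, -8), 84) = Mul(-2, 84) = -168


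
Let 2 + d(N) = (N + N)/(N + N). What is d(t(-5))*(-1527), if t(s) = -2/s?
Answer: 1527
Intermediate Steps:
d(N) = -1 (d(N) = -2 + (N + N)/(N + N) = -2 + (2*N)/((2*N)) = -2 + (2*N)*(1/(2*N)) = -2 + 1 = -1)
d(t(-5))*(-1527) = -1*(-1527) = 1527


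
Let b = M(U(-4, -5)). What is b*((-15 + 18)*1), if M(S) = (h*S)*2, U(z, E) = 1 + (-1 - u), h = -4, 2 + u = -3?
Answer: -120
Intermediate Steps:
u = -5 (u = -2 - 3 = -5)
U(z, E) = 5 (U(z, E) = 1 + (-1 - 1*(-5)) = 1 + (-1 + 5) = 1 + 4 = 5)
M(S) = -8*S (M(S) = -4*S*2 = -8*S)
b = -40 (b = -8*5 = -40)
b*((-15 + 18)*1) = -40*(-15 + 18) = -120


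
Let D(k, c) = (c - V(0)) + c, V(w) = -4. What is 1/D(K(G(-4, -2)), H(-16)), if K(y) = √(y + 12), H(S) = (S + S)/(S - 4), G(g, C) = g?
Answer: 5/36 ≈ 0.13889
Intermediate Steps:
H(S) = 2*S/(-4 + S) (H(S) = (2*S)/(-4 + S) = 2*S/(-4 + S))
K(y) = √(12 + y)
D(k, c) = 4 + 2*c (D(k, c) = (c - 1*(-4)) + c = (c + 4) + c = (4 + c) + c = 4 + 2*c)
1/D(K(G(-4, -2)), H(-16)) = 1/(4 + 2*(2*(-16)/(-4 - 16))) = 1/(4 + 2*(2*(-16)/(-20))) = 1/(4 + 2*(2*(-16)*(-1/20))) = 1/(4 + 2*(8/5)) = 1/(4 + 16/5) = 1/(36/5) = 5/36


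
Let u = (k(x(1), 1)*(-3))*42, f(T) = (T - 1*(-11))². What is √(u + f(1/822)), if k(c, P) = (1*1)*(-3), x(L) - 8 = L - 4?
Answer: √337184401/822 ≈ 22.339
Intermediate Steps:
x(L) = 4 + L (x(L) = 8 + (L - 4) = 8 + (-4 + L) = 4 + L)
k(c, P) = -3 (k(c, P) = 1*(-3) = -3)
f(T) = (11 + T)² (f(T) = (T + 11)² = (11 + T)²)
u = 378 (u = -3*(-3)*42 = 9*42 = 378)
√(u + f(1/822)) = √(378 + (11 + 1/822)²) = √(378 + (9043/822)²) = √(378 + 81775849/675684) = √(337184401/675684) = √337184401/822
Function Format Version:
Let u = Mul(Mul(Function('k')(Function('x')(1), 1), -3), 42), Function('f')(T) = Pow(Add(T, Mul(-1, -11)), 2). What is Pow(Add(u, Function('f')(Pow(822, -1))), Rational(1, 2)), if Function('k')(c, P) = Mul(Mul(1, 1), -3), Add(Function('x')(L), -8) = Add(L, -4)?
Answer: Mul(Rational(1, 822), Pow(337184401, Rational(1, 2))) ≈ 22.339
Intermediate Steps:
Function('x')(L) = Add(4, L) (Function('x')(L) = Add(8, Add(L, -4)) = Add(8, Add(-4, L)) = Add(4, L))
Function('k')(c, P) = -3 (Function('k')(c, P) = Mul(1, -3) = -3)
Function('f')(T) = Pow(Add(11, T), 2) (Function('f')(T) = Pow(Add(T, 11), 2) = Pow(Add(11, T), 2))
u = 378 (u = Mul(Mul(-3, -3), 42) = Mul(9, 42) = 378)
Pow(Add(u, Function('f')(Pow(822, -1))), Rational(1, 2)) = Pow(Add(378, Pow(Add(11, Pow(822, -1)), 2)), Rational(1, 2)) = Pow(Add(378, Pow(Add(11, Rational(1, 822)), 2)), Rational(1, 2)) = Pow(Add(378, Pow(Rational(9043, 822), 2)), Rational(1, 2)) = Pow(Add(378, Rational(81775849, 675684)), Rational(1, 2)) = Pow(Rational(337184401, 675684), Rational(1, 2)) = Mul(Rational(1, 822), Pow(337184401, Rational(1, 2)))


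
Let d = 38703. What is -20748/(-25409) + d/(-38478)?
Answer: -61687661/325895834 ≈ -0.18929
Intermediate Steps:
-20748/(-25409) + d/(-38478) = -20748/(-25409) + 38703/(-38478) = -20748*(-1/25409) + 38703*(-1/38478) = 20748/25409 - 12901/12826 = -61687661/325895834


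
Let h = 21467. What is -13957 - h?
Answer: -35424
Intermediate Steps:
-13957 - h = -13957 - 1*21467 = -13957 - 21467 = -35424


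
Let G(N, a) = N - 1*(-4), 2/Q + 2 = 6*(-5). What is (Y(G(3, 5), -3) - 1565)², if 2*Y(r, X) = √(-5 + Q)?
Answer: 156750319/64 - 14085*I/4 ≈ 2.4492e+6 - 3521.3*I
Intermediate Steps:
Q = -1/16 (Q = 2/(-2 + 6*(-5)) = 2/(-2 - 30) = 2/(-32) = 2*(-1/32) = -1/16 ≈ -0.062500)
G(N, a) = 4 + N (G(N, a) = N + 4 = 4 + N)
Y(r, X) = 9*I/8 (Y(r, X) = √(-5 - 1/16)/2 = √(-81/16)/2 = (9*I/4)/2 = 9*I/8)
(Y(G(3, 5), -3) - 1565)² = (9*I/8 - 1565)² = (-1565 + 9*I/8)²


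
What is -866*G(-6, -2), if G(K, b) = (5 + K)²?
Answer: -866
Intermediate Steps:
-866*G(-6, -2) = -866*(5 - 6)² = -866*(-1)² = -866*1 = -866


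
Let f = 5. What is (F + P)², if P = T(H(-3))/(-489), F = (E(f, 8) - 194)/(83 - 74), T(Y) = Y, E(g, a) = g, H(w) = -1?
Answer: 105431824/239121 ≈ 440.91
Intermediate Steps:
F = -21 (F = (5 - 194)/(83 - 74) = -189/9 = -189*⅑ = -21)
P = 1/489 (P = -1/(-489) = -1*(-1/489) = 1/489 ≈ 0.0020450)
(F + P)² = (-21 + 1/489)² = (-10268/489)² = 105431824/239121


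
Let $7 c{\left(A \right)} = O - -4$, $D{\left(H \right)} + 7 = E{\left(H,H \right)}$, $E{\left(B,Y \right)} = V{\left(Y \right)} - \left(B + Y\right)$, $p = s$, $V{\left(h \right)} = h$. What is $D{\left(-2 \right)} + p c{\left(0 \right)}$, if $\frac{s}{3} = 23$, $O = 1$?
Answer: $\frac{310}{7} \approx 44.286$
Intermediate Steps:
$s = 69$ ($s = 3 \cdot 23 = 69$)
$p = 69$
$E{\left(B,Y \right)} = - B$ ($E{\left(B,Y \right)} = Y - \left(B + Y\right) = - B$)
$D{\left(H \right)} = -7 - H$
$c{\left(A \right)} = \frac{5}{7}$ ($c{\left(A \right)} = \frac{1 - -4}{7} = \frac{1 + 4}{7} = \frac{1}{7} \cdot 5 = \frac{5}{7}$)
$D{\left(-2 \right)} + p c{\left(0 \right)} = \left(-7 - -2\right) + 69 \cdot \frac{5}{7} = \left(-7 + 2\right) + \frac{345}{7} = -5 + \frac{345}{7} = \frac{310}{7}$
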